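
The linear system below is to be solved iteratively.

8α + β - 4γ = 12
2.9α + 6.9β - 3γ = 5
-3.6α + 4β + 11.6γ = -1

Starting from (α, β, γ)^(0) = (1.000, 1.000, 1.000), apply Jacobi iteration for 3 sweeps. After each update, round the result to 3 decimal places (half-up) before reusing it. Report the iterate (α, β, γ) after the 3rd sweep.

(1.635, 0.263, 0.372)

Iteration 1:
  α = (12 - (1)·1.000 - (-4)·1.000) / (8) = 1.875
  β = (5 - (2.9)·1.000 - (-3)·1.000) / (6.9) = 0.739
  γ = (-1 - (-3.6)·1.000 - (4)·1.000) / (11.6) = -0.121
Iteration 2:
  α = (12 - (1)·0.739 - (-4)·-0.121) / (8) = 1.347
  β = (5 - (2.9)·1.875 - (-3)·-0.121) / (6.9) = -0.116
  γ = (-1 - (-3.6)·1.875 - (4)·0.739) / (11.6) = 0.241
Iteration 3:
  α = (12 - (1)·-0.116 - (-4)·0.241) / (8) = 1.635
  β = (5 - (2.9)·1.347 - (-3)·0.241) / (6.9) = 0.263
  γ = (-1 - (-3.6)·1.347 - (4)·-0.116) / (11.6) = 0.372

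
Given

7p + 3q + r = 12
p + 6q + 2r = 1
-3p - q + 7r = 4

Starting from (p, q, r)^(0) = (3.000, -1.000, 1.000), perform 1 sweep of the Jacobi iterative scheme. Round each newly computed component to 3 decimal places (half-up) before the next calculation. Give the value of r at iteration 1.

1.714

Iteration 1:
  p = (12 - (3)·-1.000 - (1)·1.000) / (7) = 2.000
  q = (1 - (1)·3.000 - (2)·1.000) / (6) = -0.667
  r = (4 - (-3)·3.000 - (-1)·-1.000) / (7) = 1.714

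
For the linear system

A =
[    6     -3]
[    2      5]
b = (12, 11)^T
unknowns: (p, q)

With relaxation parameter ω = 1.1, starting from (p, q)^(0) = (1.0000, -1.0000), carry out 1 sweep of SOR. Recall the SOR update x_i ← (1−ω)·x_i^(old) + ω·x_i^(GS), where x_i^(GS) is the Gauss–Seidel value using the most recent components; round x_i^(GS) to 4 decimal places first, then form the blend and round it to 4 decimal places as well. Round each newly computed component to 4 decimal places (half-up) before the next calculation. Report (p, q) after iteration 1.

Iteration 1:
  p: GS value = (12 - (-3)·-1.0000) / (6) = 1.5000;  p ← (1−ω)·1.0000 + ω·1.5000 = 1.5500
  q: GS value = (11 - (2)·1.5500) / (5) = 1.5800;  q ← (1−ω)·-1.0000 + ω·1.5800 = 1.8380

(1.5500, 1.8380)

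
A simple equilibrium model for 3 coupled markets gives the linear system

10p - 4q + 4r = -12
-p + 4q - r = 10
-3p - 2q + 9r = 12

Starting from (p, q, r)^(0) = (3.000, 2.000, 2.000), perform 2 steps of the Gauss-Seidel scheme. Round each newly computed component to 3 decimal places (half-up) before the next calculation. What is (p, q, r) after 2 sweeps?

(-0.733, 2.700, 1.689)

Iteration 1:
  p = (-12 - (-4)·2.000 - (4)·2.000) / (10) = -1.200
  q = (10 - (-1)·-1.200 - (-1)·2.000) / (4) = 2.700
  r = (12 - (-3)·-1.200 - (-2)·2.700) / (9) = 1.533
Iteration 2:
  p = (-12 - (-4)·2.700 - (4)·1.533) / (10) = -0.733
  q = (10 - (-1)·-0.733 - (-1)·1.533) / (4) = 2.700
  r = (12 - (-3)·-0.733 - (-2)·2.700) / (9) = 1.689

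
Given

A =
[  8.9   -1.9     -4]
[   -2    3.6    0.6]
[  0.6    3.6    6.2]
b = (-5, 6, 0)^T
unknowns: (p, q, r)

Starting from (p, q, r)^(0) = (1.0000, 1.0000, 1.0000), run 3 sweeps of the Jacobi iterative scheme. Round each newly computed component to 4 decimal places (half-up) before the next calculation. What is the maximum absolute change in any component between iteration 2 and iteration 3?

0.2834

Iteration 1:
  p = (-5 - (-1.9)·1.0000 - (-4)·1.0000) / (8.9) = 0.1011
  q = (6 - (-2)·1.0000 - (0.6)·1.0000) / (3.6) = 2.0556
  r = (0 - (0.6)·1.0000 - (3.6)·1.0000) / (6.2) = -0.6774
Iteration 2:
  p = (-5 - (-1.9)·2.0556 - (-4)·-0.6774) / (8.9) = -0.4274
  q = (6 - (-2)·0.1011 - (0.6)·-0.6774) / (3.6) = 1.8357
  r = (0 - (0.6)·0.1011 - (3.6)·2.0556) / (6.2) = -1.2034
Iteration 3:
  p = (-5 - (-1.9)·1.8357 - (-4)·-1.2034) / (8.9) = -0.7108
  q = (6 - (-2)·-0.4274 - (0.6)·-1.2034) / (3.6) = 1.6298
  r = (0 - (0.6)·-0.4274 - (3.6)·1.8357) / (6.2) = -1.0245
Change: (-0.2834, -0.2059, 0.1789) → max |·| = 0.2834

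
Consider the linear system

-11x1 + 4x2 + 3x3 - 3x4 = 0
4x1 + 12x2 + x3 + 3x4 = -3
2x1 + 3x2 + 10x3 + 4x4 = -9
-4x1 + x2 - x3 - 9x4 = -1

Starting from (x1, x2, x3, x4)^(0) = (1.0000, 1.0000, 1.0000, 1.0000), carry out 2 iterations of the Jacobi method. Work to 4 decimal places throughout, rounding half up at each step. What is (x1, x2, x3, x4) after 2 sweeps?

(-0.7334, -0.1379, -0.5644, 0.0477)

Iteration 1:
  x1 = (0 - (4)·1.0000 - (3)·1.0000 - (-3)·1.0000) / (-11) = 0.3636
  x2 = (-3 - (4)·1.0000 - (1)·1.0000 - (3)·1.0000) / (12) = -0.9167
  x3 = (-9 - (2)·1.0000 - (3)·1.0000 - (4)·1.0000) / (10) = -1.8000
  x4 = (-1 - (-4)·1.0000 - (1)·1.0000 - (-1)·1.0000) / (-9) = -0.3333
Iteration 2:
  x1 = (0 - (4)·-0.9167 - (3)·-1.8000 - (-3)·-0.3333) / (-11) = -0.7334
  x2 = (-3 - (4)·0.3636 - (1)·-1.8000 - (3)·-0.3333) / (12) = -0.1379
  x3 = (-9 - (2)·0.3636 - (3)·-0.9167 - (4)·-0.3333) / (10) = -0.5644
  x4 = (-1 - (-4)·0.3636 - (1)·-0.9167 - (-1)·-1.8000) / (-9) = 0.0477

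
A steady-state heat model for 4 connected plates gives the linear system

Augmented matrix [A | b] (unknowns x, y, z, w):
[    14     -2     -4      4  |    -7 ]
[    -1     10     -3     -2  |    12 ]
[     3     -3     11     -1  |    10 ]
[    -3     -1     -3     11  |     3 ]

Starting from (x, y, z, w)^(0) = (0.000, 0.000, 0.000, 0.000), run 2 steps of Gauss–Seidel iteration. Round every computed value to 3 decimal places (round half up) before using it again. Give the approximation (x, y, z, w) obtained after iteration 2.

Iteration 1:
  x = (-7 - (-2)·0.000 - (-4)·0.000 - (4)·0.000) / (14) = -0.500
  y = (12 - (-1)·-0.500 - (-3)·0.000 - (-2)·0.000) / (10) = 1.150
  z = (10 - (3)·-0.500 - (-3)·1.150 - (-1)·0.000) / (11) = 1.359
  w = (3 - (-3)·-0.500 - (-1)·1.150 - (-3)·1.359) / (11) = 0.612
Iteration 2:
  x = (-7 - (-2)·1.150 - (-4)·1.359 - (4)·0.612) / (14) = -0.122
  y = (12 - (-1)·-0.122 - (-3)·1.359 - (-2)·0.612) / (10) = 1.718
  z = (10 - (3)·-0.122 - (-3)·1.718 - (-1)·0.612) / (11) = 1.467
  w = (3 - (-3)·-0.122 - (-1)·1.718 - (-3)·1.467) / (11) = 0.796

(-0.122, 1.718, 1.467, 0.796)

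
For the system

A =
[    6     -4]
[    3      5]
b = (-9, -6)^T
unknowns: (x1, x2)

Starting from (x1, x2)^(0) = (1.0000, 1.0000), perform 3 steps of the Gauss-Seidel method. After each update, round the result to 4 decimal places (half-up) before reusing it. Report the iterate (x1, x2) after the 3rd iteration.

Iteration 1:
  x1 = (-9 - (-4)·1.0000) / (6) = -0.8333
  x2 = (-6 - (3)·-0.8333) / (5) = -0.7000
Iteration 2:
  x1 = (-9 - (-4)·-0.7000) / (6) = -1.9667
  x2 = (-6 - (3)·-1.9667) / (5) = -0.0200
Iteration 3:
  x1 = (-9 - (-4)·-0.0200) / (6) = -1.5133
  x2 = (-6 - (3)·-1.5133) / (5) = -0.2920

(-1.5133, -0.2920)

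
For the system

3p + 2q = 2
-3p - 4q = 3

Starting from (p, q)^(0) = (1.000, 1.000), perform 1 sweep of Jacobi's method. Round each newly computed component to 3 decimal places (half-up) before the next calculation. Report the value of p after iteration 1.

0.000

Iteration 1:
  p = (2 - (2)·1.000) / (3) = 0.000
  q = (3 - (-3)·1.000) / (-4) = -1.500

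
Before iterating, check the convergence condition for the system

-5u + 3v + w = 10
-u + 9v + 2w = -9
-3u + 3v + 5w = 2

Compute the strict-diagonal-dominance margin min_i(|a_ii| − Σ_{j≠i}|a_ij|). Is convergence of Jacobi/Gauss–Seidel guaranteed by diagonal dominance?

-1

row 1: |-5| − (3+1) = 1
row 2: |9| − (1+2) = 6
row 3: |5| − (3+3) = -1
minimum over rows = -1 → not strictly diagonally dominant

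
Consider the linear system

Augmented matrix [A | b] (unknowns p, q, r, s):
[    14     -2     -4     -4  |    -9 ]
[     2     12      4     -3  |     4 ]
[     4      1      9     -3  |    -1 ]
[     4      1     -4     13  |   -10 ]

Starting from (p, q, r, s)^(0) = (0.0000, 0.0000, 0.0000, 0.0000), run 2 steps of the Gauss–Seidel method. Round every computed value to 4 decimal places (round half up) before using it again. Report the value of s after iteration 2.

-0.5775

Iteration 1:
  p = (-9 - (-2)·0.0000 - (-4)·0.0000 - (-4)·0.0000) / (14) = -0.6429
  q = (4 - (2)·-0.6429 - (4)·0.0000 - (-3)·0.0000) / (12) = 0.4405
  r = (-1 - (4)·-0.6429 - (1)·0.4405 - (-3)·0.0000) / (9) = 0.1257
  s = (-10 - (4)·-0.6429 - (1)·0.4405 - (-4)·0.1257) / (13) = -0.5666
Iteration 2:
  p = (-9 - (-2)·0.4405 - (-4)·0.1257 - (-4)·-0.5666) / (14) = -0.7059
  q = (4 - (2)·-0.7059 - (4)·0.1257 - (-3)·-0.5666) / (12) = 0.2674
  r = (-1 - (4)·-0.7059 - (1)·0.2674 - (-3)·-0.5666) / (9) = -0.0160
  s = (-10 - (4)·-0.7059 - (1)·0.2674 - (-4)·-0.0160) / (13) = -0.5775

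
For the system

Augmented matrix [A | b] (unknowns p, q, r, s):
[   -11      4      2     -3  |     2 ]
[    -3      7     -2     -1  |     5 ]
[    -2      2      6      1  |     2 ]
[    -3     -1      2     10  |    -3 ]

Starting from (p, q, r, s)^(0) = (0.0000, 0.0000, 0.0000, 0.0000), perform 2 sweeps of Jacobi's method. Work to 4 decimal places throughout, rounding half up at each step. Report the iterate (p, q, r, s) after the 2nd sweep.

(0.2203, 0.6887, 0.0846, -0.3498)

Iteration 1:
  p = (2 - (4)·0.0000 - (2)·0.0000 - (-3)·0.0000) / (-11) = -0.1818
  q = (5 - (-3)·0.0000 - (-2)·0.0000 - (-1)·0.0000) / (7) = 0.7143
  r = (2 - (-2)·0.0000 - (2)·0.0000 - (1)·0.0000) / (6) = 0.3333
  s = (-3 - (-3)·0.0000 - (-1)·0.0000 - (2)·0.0000) / (10) = -0.3000
Iteration 2:
  p = (2 - (4)·0.7143 - (2)·0.3333 - (-3)·-0.3000) / (-11) = 0.2203
  q = (5 - (-3)·-0.1818 - (-2)·0.3333 - (-1)·-0.3000) / (7) = 0.6887
  r = (2 - (-2)·-0.1818 - (2)·0.7143 - (1)·-0.3000) / (6) = 0.0846
  s = (-3 - (-3)·-0.1818 - (-1)·0.7143 - (2)·0.3333) / (10) = -0.3498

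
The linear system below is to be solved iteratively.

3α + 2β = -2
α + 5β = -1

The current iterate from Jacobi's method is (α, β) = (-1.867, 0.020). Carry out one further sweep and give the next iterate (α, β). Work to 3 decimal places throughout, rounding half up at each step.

(-0.680, 0.173)

One sweep:
  α = (-2 - (2)·0.020) / (3) = -0.680
  β = (-1 - (1)·-1.867) / (5) = 0.173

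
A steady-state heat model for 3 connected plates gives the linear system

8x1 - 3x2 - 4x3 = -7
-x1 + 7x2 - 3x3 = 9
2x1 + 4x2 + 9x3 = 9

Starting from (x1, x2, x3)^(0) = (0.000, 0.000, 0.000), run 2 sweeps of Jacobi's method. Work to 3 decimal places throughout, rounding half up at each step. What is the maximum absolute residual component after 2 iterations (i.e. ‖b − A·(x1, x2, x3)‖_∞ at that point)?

Iteration 1:
  x1 = (-7 - (-3)·0.000 - (-4)·0.000) / (8) = -0.875
  x2 = (9 - (-1)·0.000 - (-3)·0.000) / (7) = 1.286
  x3 = (9 - (2)·0.000 - (4)·0.000) / (9) = 1.000
Iteration 2:
  x1 = (-7 - (-3)·1.286 - (-4)·1.000) / (8) = 0.107
  x2 = (9 - (-1)·-0.875 - (-3)·1.000) / (7) = 1.589
  x3 = (9 - (2)·-0.875 - (4)·1.286) / (9) = 0.623
Residual b − A·x = (-0.597, -0.147, -3.177); ∞-norm = 3.177

3.177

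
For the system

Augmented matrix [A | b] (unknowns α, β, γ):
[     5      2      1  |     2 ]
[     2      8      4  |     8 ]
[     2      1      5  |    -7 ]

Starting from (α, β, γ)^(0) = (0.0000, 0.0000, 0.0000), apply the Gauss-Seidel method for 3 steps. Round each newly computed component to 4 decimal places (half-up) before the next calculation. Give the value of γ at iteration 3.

-1.8165

Iteration 1:
  α = (2 - (2)·0.0000 - (1)·0.0000) / (5) = 0.4000
  β = (8 - (2)·0.4000 - (4)·0.0000) / (8) = 0.9000
  γ = (-7 - (2)·0.4000 - (1)·0.9000) / (5) = -1.7400
Iteration 2:
  α = (2 - (2)·0.9000 - (1)·-1.7400) / (5) = 0.3880
  β = (8 - (2)·0.3880 - (4)·-1.7400) / (8) = 1.7730
  γ = (-7 - (2)·0.3880 - (1)·1.7730) / (5) = -1.9098
Iteration 3:
  α = (2 - (2)·1.7730 - (1)·-1.9098) / (5) = 0.0728
  β = (8 - (2)·0.0728 - (4)·-1.9098) / (8) = 1.9367
  γ = (-7 - (2)·0.0728 - (1)·1.9367) / (5) = -1.8165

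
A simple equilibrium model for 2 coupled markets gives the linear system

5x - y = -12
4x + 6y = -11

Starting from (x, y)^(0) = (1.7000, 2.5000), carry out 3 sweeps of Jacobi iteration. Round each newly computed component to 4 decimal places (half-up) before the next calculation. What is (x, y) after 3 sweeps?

(-2.5133, 0.1622)

Iteration 1:
  x = (-12 - (-1)·2.5000) / (5) = -1.9000
  y = (-11 - (4)·1.7000) / (6) = -2.9667
Iteration 2:
  x = (-12 - (-1)·-2.9667) / (5) = -2.9933
  y = (-11 - (4)·-1.9000) / (6) = -0.5667
Iteration 3:
  x = (-12 - (-1)·-0.5667) / (5) = -2.5133
  y = (-11 - (4)·-2.9933) / (6) = 0.1622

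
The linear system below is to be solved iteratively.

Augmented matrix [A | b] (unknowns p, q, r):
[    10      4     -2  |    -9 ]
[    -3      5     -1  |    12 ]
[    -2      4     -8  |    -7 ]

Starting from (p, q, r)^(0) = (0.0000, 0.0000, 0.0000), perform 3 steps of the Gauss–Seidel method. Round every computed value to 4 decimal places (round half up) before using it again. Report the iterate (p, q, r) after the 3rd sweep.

(-1.2821, 2.0740, 2.2325)

Iteration 1:
  p = (-9 - (4)·0.0000 - (-2)·0.0000) / (10) = -0.9000
  q = (12 - (-3)·-0.9000 - (-1)·0.0000) / (5) = 1.8600
  r = (-7 - (-2)·-0.9000 - (4)·1.8600) / (-8) = 2.0300
Iteration 2:
  p = (-9 - (4)·1.8600 - (-2)·2.0300) / (10) = -1.2380
  q = (12 - (-3)·-1.2380 - (-1)·2.0300) / (5) = 2.0632
  r = (-7 - (-2)·-1.2380 - (4)·2.0632) / (-8) = 2.2161
Iteration 3:
  p = (-9 - (4)·2.0632 - (-2)·2.2161) / (10) = -1.2821
  q = (12 - (-3)·-1.2821 - (-1)·2.2161) / (5) = 2.0740
  r = (-7 - (-2)·-1.2821 - (4)·2.0740) / (-8) = 2.2325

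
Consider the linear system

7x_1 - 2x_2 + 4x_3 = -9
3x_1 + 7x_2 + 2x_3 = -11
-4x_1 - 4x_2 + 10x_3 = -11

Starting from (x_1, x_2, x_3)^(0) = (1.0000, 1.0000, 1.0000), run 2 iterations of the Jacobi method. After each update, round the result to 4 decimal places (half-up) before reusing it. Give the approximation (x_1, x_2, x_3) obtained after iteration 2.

Iteration 1:
  x_1 = (-9 - (-2)·1.0000 - (4)·1.0000) / (7) = -1.5714
  x_2 = (-11 - (3)·1.0000 - (2)·1.0000) / (7) = -2.2857
  x_3 = (-11 - (-4)·1.0000 - (-4)·1.0000) / (10) = -0.3000
Iteration 2:
  x_1 = (-9 - (-2)·-2.2857 - (4)·-0.3000) / (7) = -1.7673
  x_2 = (-11 - (3)·-1.5714 - (2)·-0.3000) / (7) = -0.8123
  x_3 = (-11 - (-4)·-1.5714 - (-4)·-2.2857) / (10) = -2.6428

(-1.7673, -0.8123, -2.6428)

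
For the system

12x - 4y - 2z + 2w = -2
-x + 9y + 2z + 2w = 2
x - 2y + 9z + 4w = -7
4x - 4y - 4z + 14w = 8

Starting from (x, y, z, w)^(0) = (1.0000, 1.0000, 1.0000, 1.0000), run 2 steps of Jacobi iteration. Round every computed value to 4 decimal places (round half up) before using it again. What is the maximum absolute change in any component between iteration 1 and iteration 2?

0.6984

Iteration 1:
  x = (-2 - (-4)·1.0000 - (-2)·1.0000 - (2)·1.0000) / (12) = 0.1667
  y = (2 - (-1)·1.0000 - (2)·1.0000 - (2)·1.0000) / (9) = -0.1111
  z = (-7 - (1)·1.0000 - (-2)·1.0000 - (4)·1.0000) / (9) = -1.1111
  w = (8 - (4)·1.0000 - (-4)·1.0000 - (-4)·1.0000) / (14) = 0.8571
Iteration 2:
  x = (-2 - (-4)·-0.1111 - (-2)·-1.1111 - (2)·0.8571) / (12) = -0.5317
  y = (2 - (-1)·0.1667 - (2)·-1.1111 - (2)·0.8571) / (9) = 0.2972
  z = (-7 - (1)·0.1667 - (-2)·-0.1111 - (4)·0.8571) / (9) = -1.2019
  w = (8 - (4)·0.1667 - (-4)·-0.1111 - (-4)·-1.1111) / (14) = 0.1746
Change: (-0.6984, 0.4083, -0.0908, -0.6825) → max |·| = 0.6984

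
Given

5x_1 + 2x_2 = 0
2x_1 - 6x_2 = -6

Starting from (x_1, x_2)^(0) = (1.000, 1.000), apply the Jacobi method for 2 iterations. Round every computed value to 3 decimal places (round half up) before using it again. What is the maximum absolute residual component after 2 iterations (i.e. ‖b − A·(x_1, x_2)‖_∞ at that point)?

0.931

Iteration 1:
  x_1 = (0 - (2)·1.000) / (5) = -0.400
  x_2 = (-6 - (2)·1.000) / (-6) = 1.333
Iteration 2:
  x_1 = (0 - (2)·1.333) / (5) = -0.533
  x_2 = (-6 - (2)·-0.400) / (-6) = 0.867
Residual b − A·x = (0.931, 0.268); ∞-norm = 0.931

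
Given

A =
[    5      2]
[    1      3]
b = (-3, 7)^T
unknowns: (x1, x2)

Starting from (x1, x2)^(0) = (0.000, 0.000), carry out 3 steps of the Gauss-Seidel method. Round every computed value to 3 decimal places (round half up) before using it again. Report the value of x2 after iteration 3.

Iteration 1:
  x1 = (-3 - (2)·0.000) / (5) = -0.600
  x2 = (7 - (1)·-0.600) / (3) = 2.533
Iteration 2:
  x1 = (-3 - (2)·2.533) / (5) = -1.613
  x2 = (7 - (1)·-1.613) / (3) = 2.871
Iteration 3:
  x1 = (-3 - (2)·2.871) / (5) = -1.748
  x2 = (7 - (1)·-1.748) / (3) = 2.916

2.916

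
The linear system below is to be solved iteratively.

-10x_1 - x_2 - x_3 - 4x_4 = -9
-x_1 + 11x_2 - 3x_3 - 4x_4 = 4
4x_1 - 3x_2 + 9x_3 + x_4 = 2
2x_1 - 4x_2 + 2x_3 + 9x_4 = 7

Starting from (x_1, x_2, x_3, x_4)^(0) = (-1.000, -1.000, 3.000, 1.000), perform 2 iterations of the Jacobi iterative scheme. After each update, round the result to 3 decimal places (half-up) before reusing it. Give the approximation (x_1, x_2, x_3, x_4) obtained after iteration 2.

Iteration 1:
  x_1 = (-9 - (-1)·-1.000 - (-1)·3.000 - (-4)·1.000) / (-10) = 0.300
  x_2 = (4 - (-1)·-1.000 - (-3)·3.000 - (-4)·1.000) / (11) = 1.455
  x_3 = (2 - (4)·-1.000 - (-3)·-1.000 - (1)·1.000) / (9) = 0.222
  x_4 = (7 - (2)·-1.000 - (-4)·-1.000 - (2)·3.000) / (9) = -0.111
Iteration 2:
  x_1 = (-9 - (-1)·1.455 - (-1)·0.222 - (-4)·-0.111) / (-10) = 0.777
  x_2 = (4 - (-1)·0.300 - (-3)·0.222 - (-4)·-0.111) / (11) = 0.411
  x_3 = (2 - (4)·0.300 - (-3)·1.455 - (1)·-0.111) / (9) = 0.586
  x_4 = (7 - (2)·0.300 - (-4)·1.455 - (2)·0.222) / (9) = 1.308

(0.777, 0.411, 0.586, 1.308)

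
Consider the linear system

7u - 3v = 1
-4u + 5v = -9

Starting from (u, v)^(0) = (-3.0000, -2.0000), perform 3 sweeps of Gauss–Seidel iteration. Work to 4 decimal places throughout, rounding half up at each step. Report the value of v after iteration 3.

Iteration 1:
  u = (1 - (-3)·-2.0000) / (7) = -0.7143
  v = (-9 - (-4)·-0.7143) / (5) = -2.3714
Iteration 2:
  u = (1 - (-3)·-2.3714) / (7) = -0.8735
  v = (-9 - (-4)·-0.8735) / (5) = -2.4988
Iteration 3:
  u = (1 - (-3)·-2.4988) / (7) = -0.9281
  v = (-9 - (-4)·-0.9281) / (5) = -2.5425

-2.5425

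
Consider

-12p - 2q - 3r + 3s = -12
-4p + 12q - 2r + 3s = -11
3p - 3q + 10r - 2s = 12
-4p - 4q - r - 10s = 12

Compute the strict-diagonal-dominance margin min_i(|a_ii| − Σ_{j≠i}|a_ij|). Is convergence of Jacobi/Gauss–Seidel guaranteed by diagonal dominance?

row 1: |-12| − (2+3+3) = 4
row 2: |12| − (4+2+3) = 3
row 3: |10| − (3+3+2) = 2
row 4: |-10| − (4+4+1) = 1
minimum over rows = 1 → strictly diagonally dominant (convergence guaranteed)

1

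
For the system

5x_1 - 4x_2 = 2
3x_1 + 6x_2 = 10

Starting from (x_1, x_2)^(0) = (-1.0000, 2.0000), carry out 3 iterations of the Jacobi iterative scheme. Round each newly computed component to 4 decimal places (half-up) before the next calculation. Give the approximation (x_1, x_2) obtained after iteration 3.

Iteration 1:
  x_1 = (2 - (-4)·2.0000) / (5) = 2.0000
  x_2 = (10 - (3)·-1.0000) / (6) = 2.1667
Iteration 2:
  x_1 = (2 - (-4)·2.1667) / (5) = 2.1334
  x_2 = (10 - (3)·2.0000) / (6) = 0.6667
Iteration 3:
  x_1 = (2 - (-4)·0.6667) / (5) = 0.9334
  x_2 = (10 - (3)·2.1334) / (6) = 0.6000

(0.9334, 0.6000)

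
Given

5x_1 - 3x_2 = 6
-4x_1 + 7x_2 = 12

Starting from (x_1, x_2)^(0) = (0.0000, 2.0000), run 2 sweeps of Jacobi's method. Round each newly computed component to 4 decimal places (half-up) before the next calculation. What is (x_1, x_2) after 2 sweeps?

Iteration 1:
  x_1 = (6 - (-3)·2.0000) / (5) = 2.4000
  x_2 = (12 - (-4)·0.0000) / (7) = 1.7143
Iteration 2:
  x_1 = (6 - (-3)·1.7143) / (5) = 2.2286
  x_2 = (12 - (-4)·2.4000) / (7) = 3.0857

(2.2286, 3.0857)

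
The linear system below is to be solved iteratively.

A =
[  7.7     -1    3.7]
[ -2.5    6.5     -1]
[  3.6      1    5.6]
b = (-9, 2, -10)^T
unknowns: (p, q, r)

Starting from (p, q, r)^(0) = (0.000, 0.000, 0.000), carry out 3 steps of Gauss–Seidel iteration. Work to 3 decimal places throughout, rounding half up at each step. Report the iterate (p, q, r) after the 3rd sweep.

Iteration 1:
  p = (-9 - (-1)·0.000 - (3.7)·0.000) / (7.7) = -1.169
  q = (2 - (-2.5)·-1.169 - (-1)·0.000) / (6.5) = -0.142
  r = (-10 - (3.6)·-1.169 - (1)·-0.142) / (5.6) = -1.009
Iteration 2:
  p = (-9 - (-1)·-0.142 - (3.7)·-1.009) / (7.7) = -0.702
  q = (2 - (-2.5)·-0.702 - (-1)·-1.009) / (6.5) = -0.118
  r = (-10 - (3.6)·-0.702 - (1)·-0.118) / (5.6) = -1.313
Iteration 3:
  p = (-9 - (-1)·-0.118 - (3.7)·-1.313) / (7.7) = -0.553
  q = (2 - (-2.5)·-0.553 - (-1)·-1.313) / (6.5) = -0.107
  r = (-10 - (3.6)·-0.553 - (1)·-0.107) / (5.6) = -1.411

(-0.553, -0.107, -1.411)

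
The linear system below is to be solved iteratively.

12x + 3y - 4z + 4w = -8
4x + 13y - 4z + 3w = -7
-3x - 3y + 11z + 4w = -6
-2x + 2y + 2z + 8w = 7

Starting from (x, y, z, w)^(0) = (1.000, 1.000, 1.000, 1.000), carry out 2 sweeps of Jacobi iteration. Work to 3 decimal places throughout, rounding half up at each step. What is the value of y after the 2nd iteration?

Iteration 1:
  x = (-8 - (3)·1.000 - (-4)·1.000 - (4)·1.000) / (12) = -0.917
  y = (-7 - (4)·1.000 - (-4)·1.000 - (3)·1.000) / (13) = -0.769
  z = (-6 - (-3)·1.000 - (-3)·1.000 - (4)·1.000) / (11) = -0.364
  w = (7 - (-2)·1.000 - (2)·1.000 - (2)·1.000) / (8) = 0.625
Iteration 2:
  x = (-8 - (3)·-0.769 - (-4)·-0.364 - (4)·0.625) / (12) = -0.804
  y = (-7 - (4)·-0.917 - (-4)·-0.364 - (3)·0.625) / (13) = -0.513
  z = (-6 - (-3)·-0.917 - (-3)·-0.769 - (4)·0.625) / (11) = -1.233
  w = (7 - (-2)·-0.917 - (2)·-0.769 - (2)·-0.364) / (8) = 0.929

-0.513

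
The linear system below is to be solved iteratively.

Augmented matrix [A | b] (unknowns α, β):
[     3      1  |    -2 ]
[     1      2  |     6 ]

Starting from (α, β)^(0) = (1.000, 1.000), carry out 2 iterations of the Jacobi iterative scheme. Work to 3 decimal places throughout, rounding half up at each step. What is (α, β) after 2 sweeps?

Iteration 1:
  α = (-2 - (1)·1.000) / (3) = -1.000
  β = (6 - (1)·1.000) / (2) = 2.500
Iteration 2:
  α = (-2 - (1)·2.500) / (3) = -1.500
  β = (6 - (1)·-1.000) / (2) = 3.500

(-1.500, 3.500)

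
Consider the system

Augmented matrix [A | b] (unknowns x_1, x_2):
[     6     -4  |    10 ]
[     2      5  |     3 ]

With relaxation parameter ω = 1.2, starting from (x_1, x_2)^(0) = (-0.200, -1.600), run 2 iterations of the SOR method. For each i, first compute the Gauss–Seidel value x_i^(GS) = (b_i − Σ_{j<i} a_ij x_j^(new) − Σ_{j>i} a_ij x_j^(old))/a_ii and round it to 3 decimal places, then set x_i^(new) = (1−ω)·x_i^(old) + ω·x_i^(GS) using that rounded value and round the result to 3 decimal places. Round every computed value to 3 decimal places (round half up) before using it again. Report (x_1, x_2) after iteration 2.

(2.388, -0.561)

Iteration 1:
  x_1: GS value = (10 - (-4)·-1.600) / (6) = 0.600;  x_1 ← (1−ω)·-0.200 + ω·0.600 = 0.760
  x_2: GS value = (3 - (2)·0.760) / (5) = 0.296;  x_2 ← (1−ω)·-1.600 + ω·0.296 = 0.675
Iteration 2:
  x_1: GS value = (10 - (-4)·0.675) / (6) = 2.117;  x_1 ← (1−ω)·0.760 + ω·2.117 = 2.388
  x_2: GS value = (3 - (2)·2.388) / (5) = -0.355;  x_2 ← (1−ω)·0.675 + ω·-0.355 = -0.561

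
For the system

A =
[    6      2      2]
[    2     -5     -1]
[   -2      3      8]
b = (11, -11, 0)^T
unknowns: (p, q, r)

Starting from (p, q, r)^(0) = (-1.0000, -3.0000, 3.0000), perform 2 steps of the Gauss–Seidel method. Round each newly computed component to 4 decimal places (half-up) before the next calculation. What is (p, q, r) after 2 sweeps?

(1.1945, 2.7611, -0.7368)

Iteration 1:
  p = (11 - (2)·-3.0000 - (2)·3.0000) / (6) = 1.8333
  q = (-11 - (2)·1.8333 - (-1)·3.0000) / (-5) = 2.3333
  r = (0 - (-2)·1.8333 - (3)·2.3333) / (8) = -0.4167
Iteration 2:
  p = (11 - (2)·2.3333 - (2)·-0.4167) / (6) = 1.1945
  q = (-11 - (2)·1.1945 - (-1)·-0.4167) / (-5) = 2.7611
  r = (0 - (-2)·1.1945 - (3)·2.7611) / (8) = -0.7368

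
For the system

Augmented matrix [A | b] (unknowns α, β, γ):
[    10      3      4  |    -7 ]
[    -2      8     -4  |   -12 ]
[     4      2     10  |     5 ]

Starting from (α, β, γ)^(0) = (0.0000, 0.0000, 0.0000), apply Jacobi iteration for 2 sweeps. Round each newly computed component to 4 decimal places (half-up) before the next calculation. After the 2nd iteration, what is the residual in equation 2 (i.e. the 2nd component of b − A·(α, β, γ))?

Iteration 1:
  α = (-7 - (3)·0.0000 - (4)·0.0000) / (10) = -0.7000
  β = (-12 - (-2)·0.0000 - (-4)·0.0000) / (8) = -1.5000
  γ = (5 - (4)·0.0000 - (2)·0.0000) / (10) = 0.5000
Iteration 2:
  α = (-7 - (3)·-1.5000 - (4)·0.5000) / (10) = -0.4500
  β = (-12 - (-2)·-0.7000 - (-4)·0.5000) / (8) = -1.4250
  γ = (5 - (4)·-0.7000 - (2)·-1.5000) / (10) = 1.0800
Residual b − A·x = (-2.5450, 2.8200, -1.1500)

2.8200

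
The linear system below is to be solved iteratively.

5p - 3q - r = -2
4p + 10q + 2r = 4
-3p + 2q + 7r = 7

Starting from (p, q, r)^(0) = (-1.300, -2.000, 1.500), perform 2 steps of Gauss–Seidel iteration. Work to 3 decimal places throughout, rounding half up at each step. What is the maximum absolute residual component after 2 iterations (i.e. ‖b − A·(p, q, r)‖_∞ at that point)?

1.298

Iteration 1:
  p = (-2 - (-3)·-2.000 - (-1)·1.500) / (5) = -1.300
  q = (4 - (4)·-1.300 - (2)·1.500) / (10) = 0.620
  r = (7 - (-3)·-1.300 - (2)·0.620) / (7) = 0.266
Iteration 2:
  p = (-2 - (-3)·0.620 - (-1)·0.266) / (5) = 0.025
  q = (4 - (4)·0.025 - (2)·0.266) / (10) = 0.337
  r = (7 - (-3)·0.025 - (2)·0.337) / (7) = 0.914
Residual b − A·x = (-0.200, -1.298, 0.003); ∞-norm = 1.298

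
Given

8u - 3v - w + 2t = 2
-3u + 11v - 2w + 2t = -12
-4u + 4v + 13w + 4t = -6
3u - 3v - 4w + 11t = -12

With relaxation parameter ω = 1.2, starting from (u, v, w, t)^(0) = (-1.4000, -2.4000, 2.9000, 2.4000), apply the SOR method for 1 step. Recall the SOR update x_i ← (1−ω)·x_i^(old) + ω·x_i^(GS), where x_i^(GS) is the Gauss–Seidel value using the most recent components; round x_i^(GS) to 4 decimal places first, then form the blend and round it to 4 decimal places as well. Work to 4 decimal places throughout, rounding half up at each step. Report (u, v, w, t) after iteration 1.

(-0.7850, -0.9769, -1.9492, -2.7024)

Iteration 1:
  u: GS value = (2 - (-3)·-2.4000 - (-1)·2.9000 - (2)·2.4000) / (8) = -0.8875;  u ← (1−ω)·-1.4000 + ω·-0.8875 = -0.7850
  v: GS value = (-12 - (-3)·-0.7850 - (-2)·2.9000 - (2)·2.4000) / (11) = -1.2141;  v ← (1−ω)·-2.4000 + ω·-1.2141 = -0.9769
  w: GS value = (-6 - (-4)·-0.7850 - (4)·-0.9769 - (4)·2.4000) / (13) = -1.1410;  w ← (1−ω)·2.9000 + ω·-1.1410 = -1.9492
  t: GS value = (-12 - (3)·-0.7850 - (-3)·-0.9769 - (-4)·-1.9492) / (11) = -1.8520;  t ← (1−ω)·2.4000 + ω·-1.8520 = -2.7024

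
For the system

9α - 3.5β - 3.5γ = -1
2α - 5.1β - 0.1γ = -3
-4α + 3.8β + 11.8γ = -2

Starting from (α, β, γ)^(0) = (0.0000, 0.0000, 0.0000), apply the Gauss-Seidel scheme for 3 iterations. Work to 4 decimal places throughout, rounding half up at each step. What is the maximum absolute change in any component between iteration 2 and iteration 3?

0.0168

Iteration 1:
  α = (-1 - (-3.5)·0.0000 - (-3.5)·0.0000) / (9) = -0.1111
  β = (-3 - (2)·-0.1111 - (-0.1)·0.0000) / (-5.1) = 0.5447
  γ = (-2 - (-4)·-0.1111 - (3.8)·0.5447) / (11.8) = -0.3826
Iteration 2:
  α = (-1 - (-3.5)·0.5447 - (-3.5)·-0.3826) / (9) = -0.0481
  β = (-3 - (2)·-0.0481 - (-0.1)·-0.3826) / (-5.1) = 0.5769
  γ = (-2 - (-4)·-0.0481 - (3.8)·0.5769) / (11.8) = -0.3716
Iteration 3:
  α = (-1 - (-3.5)·0.5769 - (-3.5)·-0.3716) / (9) = -0.0313
  β = (-3 - (2)·-0.0313 - (-0.1)·-0.3716) / (-5.1) = 0.5832
  γ = (-2 - (-4)·-0.0313 - (3.8)·0.5832) / (11.8) = -0.3679
Change: (0.0168, 0.0063, 0.0037) → max |·| = 0.0168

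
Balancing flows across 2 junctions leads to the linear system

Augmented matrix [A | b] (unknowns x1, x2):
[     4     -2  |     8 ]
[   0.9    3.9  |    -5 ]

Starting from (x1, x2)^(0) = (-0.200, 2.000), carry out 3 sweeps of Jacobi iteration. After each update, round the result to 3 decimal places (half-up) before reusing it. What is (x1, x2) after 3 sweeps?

Iteration 1:
  x1 = (8 - (-2)·2.000) / (4) = 3.000
  x2 = (-5 - (0.9)·-0.200) / (3.9) = -1.236
Iteration 2:
  x1 = (8 - (-2)·-1.236) / (4) = 1.382
  x2 = (-5 - (0.9)·3.000) / (3.9) = -1.974
Iteration 3:
  x1 = (8 - (-2)·-1.974) / (4) = 1.013
  x2 = (-5 - (0.9)·1.382) / (3.9) = -1.601

(1.013, -1.601)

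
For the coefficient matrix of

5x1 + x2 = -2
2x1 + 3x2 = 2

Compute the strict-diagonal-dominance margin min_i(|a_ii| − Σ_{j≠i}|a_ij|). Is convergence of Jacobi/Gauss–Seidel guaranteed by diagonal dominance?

row 1: |5| − (1) = 4
row 2: |3| − (2) = 1
minimum over rows = 1 → strictly diagonally dominant (convergence guaranteed)

1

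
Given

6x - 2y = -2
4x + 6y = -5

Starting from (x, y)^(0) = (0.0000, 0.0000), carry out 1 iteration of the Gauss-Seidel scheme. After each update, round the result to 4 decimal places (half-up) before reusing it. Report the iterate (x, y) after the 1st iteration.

(-0.3333, -0.6111)

Iteration 1:
  x = (-2 - (-2)·0.0000) / (6) = -0.3333
  y = (-5 - (4)·-0.3333) / (6) = -0.6111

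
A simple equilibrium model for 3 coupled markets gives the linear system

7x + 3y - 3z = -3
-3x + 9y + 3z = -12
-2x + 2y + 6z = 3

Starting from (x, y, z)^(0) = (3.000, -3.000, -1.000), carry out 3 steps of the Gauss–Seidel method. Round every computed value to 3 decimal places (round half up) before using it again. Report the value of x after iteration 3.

0.709

Iteration 1:
  x = (-3 - (3)·-3.000 - (-3)·-1.000) / (7) = 0.429
  y = (-12 - (-3)·0.429 - (3)·-1.000) / (9) = -0.857
  z = (3 - (-2)·0.429 - (2)·-0.857) / (6) = 0.929
Iteration 2:
  x = (-3 - (3)·-0.857 - (-3)·0.929) / (7) = 0.337
  y = (-12 - (-3)·0.337 - (3)·0.929) / (9) = -1.531
  z = (3 - (-2)·0.337 - (2)·-1.531) / (6) = 1.123
Iteration 3:
  x = (-3 - (3)·-1.531 - (-3)·1.123) / (7) = 0.709
  y = (-12 - (-3)·0.709 - (3)·1.123) / (9) = -1.471
  z = (3 - (-2)·0.709 - (2)·-1.471) / (6) = 1.227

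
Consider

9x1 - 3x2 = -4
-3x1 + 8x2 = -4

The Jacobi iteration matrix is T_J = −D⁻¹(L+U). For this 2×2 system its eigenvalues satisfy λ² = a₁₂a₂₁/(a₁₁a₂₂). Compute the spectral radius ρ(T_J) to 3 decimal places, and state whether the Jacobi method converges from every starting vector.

a₁₂a₂₁/(a₁₁a₂₂) = (-3)·(-3) / ((9)·(8)) = 0.125000
ρ = √|0.125000| = √0.125000 = 0.354
ρ < 1, so Jacobi converges

0.354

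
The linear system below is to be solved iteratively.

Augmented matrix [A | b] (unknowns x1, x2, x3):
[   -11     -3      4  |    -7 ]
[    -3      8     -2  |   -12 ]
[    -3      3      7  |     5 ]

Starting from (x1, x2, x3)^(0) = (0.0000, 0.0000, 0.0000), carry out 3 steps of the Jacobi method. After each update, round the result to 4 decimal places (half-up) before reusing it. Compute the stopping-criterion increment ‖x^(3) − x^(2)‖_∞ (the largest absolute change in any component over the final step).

Iteration 1:
  x1 = (-7 - (-3)·0.0000 - (4)·0.0000) / (-11) = 0.6364
  x2 = (-12 - (-3)·0.0000 - (-2)·0.0000) / (8) = -1.5000
  x3 = (5 - (-3)·0.0000 - (3)·0.0000) / (7) = 0.7143
Iteration 2:
  x1 = (-7 - (-3)·-1.5000 - (4)·0.7143) / (-11) = 1.3052
  x2 = (-12 - (-3)·0.6364 - (-2)·0.7143) / (8) = -1.0828
  x3 = (5 - (-3)·0.6364 - (3)·-1.5000) / (7) = 1.6299
Iteration 3:
  x1 = (-7 - (-3)·-1.0828 - (4)·1.6299) / (-11) = 1.5244
  x2 = (-12 - (-3)·1.3052 - (-2)·1.6299) / (8) = -0.6031
  x3 = (5 - (-3)·1.3052 - (3)·-1.0828) / (7) = 1.7377
Change: (0.2192, 0.4797, 0.1078) → max |·| = 0.4797

0.4797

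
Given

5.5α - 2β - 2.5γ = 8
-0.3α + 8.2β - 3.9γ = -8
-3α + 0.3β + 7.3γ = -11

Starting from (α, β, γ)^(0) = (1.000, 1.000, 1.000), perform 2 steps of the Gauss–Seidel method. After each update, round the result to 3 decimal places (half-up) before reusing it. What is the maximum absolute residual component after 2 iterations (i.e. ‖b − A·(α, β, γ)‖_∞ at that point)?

Iteration 1:
  α = (8 - (-2)·1.000 - (-2.5)·1.000) / (5.5) = 2.273
  β = (-8 - (-0.3)·2.273 - (-3.9)·1.000) / (8.2) = -0.417
  γ = (-11 - (-3)·2.273 - (0.3)·-0.417) / (7.3) = -0.556
Iteration 2:
  α = (8 - (-2)·-0.417 - (-2.5)·-0.556) / (5.5) = 1.050
  β = (-8 - (-0.3)·1.050 - (-3.9)·-0.556) / (8.2) = -1.202
  γ = (-11 - (-3)·1.050 - (0.3)·-1.202) / (7.3) = -1.026
Residual b − A·x = (-2.744, -1.830, 0.000); ∞-norm = 2.744

2.744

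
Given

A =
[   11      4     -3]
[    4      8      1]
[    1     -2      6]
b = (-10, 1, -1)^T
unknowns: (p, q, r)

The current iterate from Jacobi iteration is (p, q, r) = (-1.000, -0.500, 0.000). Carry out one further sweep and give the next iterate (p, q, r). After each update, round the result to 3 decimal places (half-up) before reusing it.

(-0.727, 0.625, -0.167)

One sweep:
  p = (-10 - (4)·-0.500 - (-3)·0.000) / (11) = -0.727
  q = (1 - (4)·-1.000 - (1)·0.000) / (8) = 0.625
  r = (-1 - (1)·-1.000 - (-2)·-0.500) / (6) = -0.167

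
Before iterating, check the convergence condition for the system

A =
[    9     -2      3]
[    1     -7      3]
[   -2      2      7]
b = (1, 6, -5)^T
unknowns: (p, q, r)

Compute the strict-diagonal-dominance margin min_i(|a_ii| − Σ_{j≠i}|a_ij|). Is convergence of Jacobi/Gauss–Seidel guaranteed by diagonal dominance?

3

row 1: |9| − (2+3) = 4
row 2: |-7| − (1+3) = 3
row 3: |7| − (2+2) = 3
minimum over rows = 3 → strictly diagonally dominant (convergence guaranteed)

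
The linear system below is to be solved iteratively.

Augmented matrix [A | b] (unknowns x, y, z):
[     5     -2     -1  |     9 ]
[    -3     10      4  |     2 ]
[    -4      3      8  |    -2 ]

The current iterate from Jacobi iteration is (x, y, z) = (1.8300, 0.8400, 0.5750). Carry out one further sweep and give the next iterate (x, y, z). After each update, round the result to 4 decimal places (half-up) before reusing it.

One sweep:
  x = (9 - (-2)·0.8400 - (-1)·0.5750) / (5) = 2.2510
  y = (2 - (-3)·1.8300 - (4)·0.5750) / (10) = 0.5190
  z = (-2 - (-4)·1.8300 - (3)·0.8400) / (8) = 0.3500

(2.2510, 0.5190, 0.3500)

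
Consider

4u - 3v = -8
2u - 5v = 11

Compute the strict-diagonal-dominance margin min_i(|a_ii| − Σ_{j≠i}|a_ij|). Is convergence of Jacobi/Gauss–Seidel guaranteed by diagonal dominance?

1

row 1: |4| − (3) = 1
row 2: |-5| − (2) = 3
minimum over rows = 1 → strictly diagonally dominant (convergence guaranteed)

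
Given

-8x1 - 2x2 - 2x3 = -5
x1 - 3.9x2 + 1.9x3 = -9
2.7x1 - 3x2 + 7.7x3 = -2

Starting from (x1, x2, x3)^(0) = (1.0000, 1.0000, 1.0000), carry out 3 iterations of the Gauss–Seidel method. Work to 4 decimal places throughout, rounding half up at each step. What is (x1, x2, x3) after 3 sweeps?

Iteration 1:
  x1 = (-5 - (-2)·1.0000 - (-2)·1.0000) / (-8) = 0.1250
  x2 = (-9 - (1)·0.1250 - (1.9)·1.0000) / (-3.9) = 2.8269
  x3 = (-2 - (2.7)·0.1250 - (-3)·2.8269) / (7.7) = 0.7978
Iteration 2:
  x1 = (-5 - (-2)·2.8269 - (-2)·0.7978) / (-8) = -0.2812
  x2 = (-9 - (1)·-0.2812 - (1.9)·0.7978) / (-3.9) = 2.6243
  x3 = (-2 - (2.7)·-0.2812 - (-3)·2.6243) / (7.7) = 0.8613
Iteration 3:
  x1 = (-5 - (-2)·2.6243 - (-2)·0.8613) / (-8) = -0.2464
  x2 = (-9 - (1)·-0.2464 - (1.9)·0.8613) / (-3.9) = 2.6641
  x3 = (-2 - (2.7)·-0.2464 - (-3)·2.6641) / (7.7) = 0.8646

(-0.2464, 2.6641, 0.8646)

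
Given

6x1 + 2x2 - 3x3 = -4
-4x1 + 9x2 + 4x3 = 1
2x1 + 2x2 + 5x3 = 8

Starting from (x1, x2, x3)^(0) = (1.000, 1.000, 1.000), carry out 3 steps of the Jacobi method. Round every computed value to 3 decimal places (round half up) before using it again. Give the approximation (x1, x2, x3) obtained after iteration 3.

Iteration 1:
  x1 = (-4 - (2)·1.000 - (-3)·1.000) / (6) = -0.500
  x2 = (1 - (-4)·1.000 - (4)·1.000) / (9) = 0.111
  x3 = (8 - (2)·1.000 - (2)·1.000) / (5) = 0.800
Iteration 2:
  x1 = (-4 - (2)·0.111 - (-3)·0.800) / (6) = -0.304
  x2 = (1 - (-4)·-0.500 - (4)·0.800) / (9) = -0.467
  x3 = (8 - (2)·-0.500 - (2)·0.111) / (5) = 1.756
Iteration 3:
  x1 = (-4 - (2)·-0.467 - (-3)·1.756) / (6) = 0.367
  x2 = (1 - (-4)·-0.304 - (4)·1.756) / (9) = -0.804
  x3 = (8 - (2)·-0.304 - (2)·-0.467) / (5) = 1.908

(0.367, -0.804, 1.908)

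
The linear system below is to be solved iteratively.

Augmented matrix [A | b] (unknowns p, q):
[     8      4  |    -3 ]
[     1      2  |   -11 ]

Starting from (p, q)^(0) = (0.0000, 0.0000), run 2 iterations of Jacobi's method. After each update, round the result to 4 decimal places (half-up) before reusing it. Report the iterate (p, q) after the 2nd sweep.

Iteration 1:
  p = (-3 - (4)·0.0000) / (8) = -0.3750
  q = (-11 - (1)·0.0000) / (2) = -5.5000
Iteration 2:
  p = (-3 - (4)·-5.5000) / (8) = 2.3750
  q = (-11 - (1)·-0.3750) / (2) = -5.3125

(2.3750, -5.3125)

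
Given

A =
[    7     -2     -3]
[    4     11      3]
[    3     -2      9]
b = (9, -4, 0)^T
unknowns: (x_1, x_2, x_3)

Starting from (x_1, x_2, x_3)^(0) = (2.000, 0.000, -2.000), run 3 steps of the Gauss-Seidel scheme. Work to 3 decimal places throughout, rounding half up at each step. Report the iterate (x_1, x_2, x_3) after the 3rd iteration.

(0.814, -0.500, -0.382)

Iteration 1:
  x_1 = (9 - (-2)·0.000 - (-3)·-2.000) / (7) = 0.429
  x_2 = (-4 - (4)·0.429 - (3)·-2.000) / (11) = 0.026
  x_3 = (0 - (3)·0.429 - (-2)·0.026) / (9) = -0.137
Iteration 2:
  x_1 = (9 - (-2)·0.026 - (-3)·-0.137) / (7) = 1.234
  x_2 = (-4 - (4)·1.234 - (3)·-0.137) / (11) = -0.775
  x_3 = (0 - (3)·1.234 - (-2)·-0.775) / (9) = -0.584
Iteration 3:
  x_1 = (9 - (-2)·-0.775 - (-3)·-0.584) / (7) = 0.814
  x_2 = (-4 - (4)·0.814 - (3)·-0.584) / (11) = -0.500
  x_3 = (0 - (3)·0.814 - (-2)·-0.500) / (9) = -0.382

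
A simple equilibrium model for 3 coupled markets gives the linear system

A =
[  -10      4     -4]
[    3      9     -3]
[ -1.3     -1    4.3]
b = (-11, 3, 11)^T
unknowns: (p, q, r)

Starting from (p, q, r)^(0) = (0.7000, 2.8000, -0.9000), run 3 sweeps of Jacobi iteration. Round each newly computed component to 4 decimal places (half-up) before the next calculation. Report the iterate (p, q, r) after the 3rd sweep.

Iteration 1:
  p = (-11 - (4)·2.8000 - (-4)·-0.9000) / (-10) = 2.5800
  q = (3 - (3)·0.7000 - (-3)·-0.9000) / (9) = -0.2000
  r = (11 - (-1.3)·0.7000 - (-1)·2.8000) / (4.3) = 3.4209
Iteration 2:
  p = (-11 - (4)·-0.2000 - (-4)·3.4209) / (-10) = -0.3484
  q = (3 - (3)·2.5800 - (-3)·3.4209) / (9) = 0.6136
  r = (11 - (-1.3)·2.5800 - (-1)·-0.2000) / (4.3) = 3.2916
Iteration 3:
  p = (-11 - (4)·0.6136 - (-4)·3.2916) / (-10) = 0.0288
  q = (3 - (3)·-0.3484 - (-3)·3.2916) / (9) = 1.5467
  r = (11 - (-1.3)·-0.3484 - (-1)·0.6136) / (4.3) = 2.5955

(0.0288, 1.5467, 2.5955)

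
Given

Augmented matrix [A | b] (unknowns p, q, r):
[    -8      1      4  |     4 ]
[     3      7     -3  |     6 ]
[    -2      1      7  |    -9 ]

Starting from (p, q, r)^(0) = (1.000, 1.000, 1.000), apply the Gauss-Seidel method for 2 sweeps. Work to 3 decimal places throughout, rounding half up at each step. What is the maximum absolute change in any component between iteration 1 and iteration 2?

Iteration 1:
  p = (4 - (1)·1.000 - (4)·1.000) / (-8) = 0.125
  q = (6 - (3)·0.125 - (-3)·1.000) / (7) = 1.232
  r = (-9 - (-2)·0.125 - (1)·1.232) / (7) = -1.426
Iteration 2:
  p = (4 - (1)·1.232 - (4)·-1.426) / (-8) = -1.059
  q = (6 - (3)·-1.059 - (-3)·-1.426) / (7) = 0.700
  r = (-9 - (-2)·-1.059 - (1)·0.700) / (7) = -1.688
Change: (-1.184, -0.532, -0.262) → max |·| = 1.184

1.184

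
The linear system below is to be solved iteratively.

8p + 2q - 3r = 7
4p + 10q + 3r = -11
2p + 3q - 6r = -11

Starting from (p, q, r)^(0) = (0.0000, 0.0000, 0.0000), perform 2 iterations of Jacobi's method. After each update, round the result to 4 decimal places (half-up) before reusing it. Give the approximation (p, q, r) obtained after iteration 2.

(1.8375, -2.0000, 1.5750)

Iteration 1:
  p = (7 - (2)·0.0000 - (-3)·0.0000) / (8) = 0.8750
  q = (-11 - (4)·0.0000 - (3)·0.0000) / (10) = -1.1000
  r = (-11 - (2)·0.0000 - (3)·0.0000) / (-6) = 1.8333
Iteration 2:
  p = (7 - (2)·-1.1000 - (-3)·1.8333) / (8) = 1.8375
  q = (-11 - (4)·0.8750 - (3)·1.8333) / (10) = -2.0000
  r = (-11 - (2)·0.8750 - (3)·-1.1000) / (-6) = 1.5750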